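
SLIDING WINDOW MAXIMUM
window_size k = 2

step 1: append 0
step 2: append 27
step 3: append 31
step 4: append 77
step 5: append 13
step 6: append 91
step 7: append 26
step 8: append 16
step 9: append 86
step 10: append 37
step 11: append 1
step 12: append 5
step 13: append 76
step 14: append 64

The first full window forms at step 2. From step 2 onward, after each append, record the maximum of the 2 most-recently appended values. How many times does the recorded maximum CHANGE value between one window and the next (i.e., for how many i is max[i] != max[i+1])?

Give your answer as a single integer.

step 1: append 0 -> window=[0] (not full yet)
step 2: append 27 -> window=[0, 27] -> max=27
step 3: append 31 -> window=[27, 31] -> max=31
step 4: append 77 -> window=[31, 77] -> max=77
step 5: append 13 -> window=[77, 13] -> max=77
step 6: append 91 -> window=[13, 91] -> max=91
step 7: append 26 -> window=[91, 26] -> max=91
step 8: append 16 -> window=[26, 16] -> max=26
step 9: append 86 -> window=[16, 86] -> max=86
step 10: append 37 -> window=[86, 37] -> max=86
step 11: append 1 -> window=[37, 1] -> max=37
step 12: append 5 -> window=[1, 5] -> max=5
step 13: append 76 -> window=[5, 76] -> max=76
step 14: append 64 -> window=[76, 64] -> max=76
Recorded maximums: 27 31 77 77 91 91 26 86 86 37 5 76 76
Changes between consecutive maximums: 8

Answer: 8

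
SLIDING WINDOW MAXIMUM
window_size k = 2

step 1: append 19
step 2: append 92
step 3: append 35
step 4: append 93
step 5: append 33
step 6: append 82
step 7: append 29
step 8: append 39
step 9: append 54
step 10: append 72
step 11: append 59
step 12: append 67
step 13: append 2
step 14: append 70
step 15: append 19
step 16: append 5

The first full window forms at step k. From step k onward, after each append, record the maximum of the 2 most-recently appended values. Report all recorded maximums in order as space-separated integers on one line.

step 1: append 19 -> window=[19] (not full yet)
step 2: append 92 -> window=[19, 92] -> max=92
step 3: append 35 -> window=[92, 35] -> max=92
step 4: append 93 -> window=[35, 93] -> max=93
step 5: append 33 -> window=[93, 33] -> max=93
step 6: append 82 -> window=[33, 82] -> max=82
step 7: append 29 -> window=[82, 29] -> max=82
step 8: append 39 -> window=[29, 39] -> max=39
step 9: append 54 -> window=[39, 54] -> max=54
step 10: append 72 -> window=[54, 72] -> max=72
step 11: append 59 -> window=[72, 59] -> max=72
step 12: append 67 -> window=[59, 67] -> max=67
step 13: append 2 -> window=[67, 2] -> max=67
step 14: append 70 -> window=[2, 70] -> max=70
step 15: append 19 -> window=[70, 19] -> max=70
step 16: append 5 -> window=[19, 5] -> max=19

Answer: 92 92 93 93 82 82 39 54 72 72 67 67 70 70 19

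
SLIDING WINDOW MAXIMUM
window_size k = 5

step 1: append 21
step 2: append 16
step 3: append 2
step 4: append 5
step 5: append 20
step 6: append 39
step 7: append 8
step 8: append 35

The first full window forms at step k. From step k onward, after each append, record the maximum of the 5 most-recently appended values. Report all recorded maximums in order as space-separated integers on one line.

Answer: 21 39 39 39

Derivation:
step 1: append 21 -> window=[21] (not full yet)
step 2: append 16 -> window=[21, 16] (not full yet)
step 3: append 2 -> window=[21, 16, 2] (not full yet)
step 4: append 5 -> window=[21, 16, 2, 5] (not full yet)
step 5: append 20 -> window=[21, 16, 2, 5, 20] -> max=21
step 6: append 39 -> window=[16, 2, 5, 20, 39] -> max=39
step 7: append 8 -> window=[2, 5, 20, 39, 8] -> max=39
step 8: append 35 -> window=[5, 20, 39, 8, 35] -> max=39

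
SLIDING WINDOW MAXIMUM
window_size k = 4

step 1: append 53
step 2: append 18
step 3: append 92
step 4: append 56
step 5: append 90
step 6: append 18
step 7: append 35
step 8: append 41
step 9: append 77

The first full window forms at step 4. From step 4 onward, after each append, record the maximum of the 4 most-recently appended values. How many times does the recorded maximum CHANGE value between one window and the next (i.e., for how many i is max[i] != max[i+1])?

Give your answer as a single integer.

Answer: 2

Derivation:
step 1: append 53 -> window=[53] (not full yet)
step 2: append 18 -> window=[53, 18] (not full yet)
step 3: append 92 -> window=[53, 18, 92] (not full yet)
step 4: append 56 -> window=[53, 18, 92, 56] -> max=92
step 5: append 90 -> window=[18, 92, 56, 90] -> max=92
step 6: append 18 -> window=[92, 56, 90, 18] -> max=92
step 7: append 35 -> window=[56, 90, 18, 35] -> max=90
step 8: append 41 -> window=[90, 18, 35, 41] -> max=90
step 9: append 77 -> window=[18, 35, 41, 77] -> max=77
Recorded maximums: 92 92 92 90 90 77
Changes between consecutive maximums: 2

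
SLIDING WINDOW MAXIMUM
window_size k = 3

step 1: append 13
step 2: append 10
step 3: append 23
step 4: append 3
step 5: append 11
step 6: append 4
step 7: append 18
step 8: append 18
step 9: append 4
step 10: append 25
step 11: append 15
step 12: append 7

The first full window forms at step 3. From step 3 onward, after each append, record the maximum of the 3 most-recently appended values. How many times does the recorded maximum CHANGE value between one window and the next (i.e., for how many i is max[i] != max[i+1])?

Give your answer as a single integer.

Answer: 3

Derivation:
step 1: append 13 -> window=[13] (not full yet)
step 2: append 10 -> window=[13, 10] (not full yet)
step 3: append 23 -> window=[13, 10, 23] -> max=23
step 4: append 3 -> window=[10, 23, 3] -> max=23
step 5: append 11 -> window=[23, 3, 11] -> max=23
step 6: append 4 -> window=[3, 11, 4] -> max=11
step 7: append 18 -> window=[11, 4, 18] -> max=18
step 8: append 18 -> window=[4, 18, 18] -> max=18
step 9: append 4 -> window=[18, 18, 4] -> max=18
step 10: append 25 -> window=[18, 4, 25] -> max=25
step 11: append 15 -> window=[4, 25, 15] -> max=25
step 12: append 7 -> window=[25, 15, 7] -> max=25
Recorded maximums: 23 23 23 11 18 18 18 25 25 25
Changes between consecutive maximums: 3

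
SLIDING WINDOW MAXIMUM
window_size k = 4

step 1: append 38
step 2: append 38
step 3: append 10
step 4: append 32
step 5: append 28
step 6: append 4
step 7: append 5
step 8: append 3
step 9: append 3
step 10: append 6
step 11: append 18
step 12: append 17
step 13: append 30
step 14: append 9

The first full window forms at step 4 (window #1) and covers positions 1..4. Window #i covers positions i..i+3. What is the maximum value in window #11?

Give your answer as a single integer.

step 1: append 38 -> window=[38] (not full yet)
step 2: append 38 -> window=[38, 38] (not full yet)
step 3: append 10 -> window=[38, 38, 10] (not full yet)
step 4: append 32 -> window=[38, 38, 10, 32] -> max=38
step 5: append 28 -> window=[38, 10, 32, 28] -> max=38
step 6: append 4 -> window=[10, 32, 28, 4] -> max=32
step 7: append 5 -> window=[32, 28, 4, 5] -> max=32
step 8: append 3 -> window=[28, 4, 5, 3] -> max=28
step 9: append 3 -> window=[4, 5, 3, 3] -> max=5
step 10: append 6 -> window=[5, 3, 3, 6] -> max=6
step 11: append 18 -> window=[3, 3, 6, 18] -> max=18
step 12: append 17 -> window=[3, 6, 18, 17] -> max=18
step 13: append 30 -> window=[6, 18, 17, 30] -> max=30
step 14: append 9 -> window=[18, 17, 30, 9] -> max=30
Window #11 max = 30

Answer: 30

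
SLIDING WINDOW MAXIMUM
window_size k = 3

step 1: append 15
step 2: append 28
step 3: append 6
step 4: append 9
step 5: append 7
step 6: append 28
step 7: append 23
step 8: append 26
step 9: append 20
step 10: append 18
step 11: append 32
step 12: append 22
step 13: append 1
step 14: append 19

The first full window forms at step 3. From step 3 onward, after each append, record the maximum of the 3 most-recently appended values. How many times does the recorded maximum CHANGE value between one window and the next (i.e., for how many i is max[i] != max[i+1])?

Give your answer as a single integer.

step 1: append 15 -> window=[15] (not full yet)
step 2: append 28 -> window=[15, 28] (not full yet)
step 3: append 6 -> window=[15, 28, 6] -> max=28
step 4: append 9 -> window=[28, 6, 9] -> max=28
step 5: append 7 -> window=[6, 9, 7] -> max=9
step 6: append 28 -> window=[9, 7, 28] -> max=28
step 7: append 23 -> window=[7, 28, 23] -> max=28
step 8: append 26 -> window=[28, 23, 26] -> max=28
step 9: append 20 -> window=[23, 26, 20] -> max=26
step 10: append 18 -> window=[26, 20, 18] -> max=26
step 11: append 32 -> window=[20, 18, 32] -> max=32
step 12: append 22 -> window=[18, 32, 22] -> max=32
step 13: append 1 -> window=[32, 22, 1] -> max=32
step 14: append 19 -> window=[22, 1, 19] -> max=22
Recorded maximums: 28 28 9 28 28 28 26 26 32 32 32 22
Changes between consecutive maximums: 5

Answer: 5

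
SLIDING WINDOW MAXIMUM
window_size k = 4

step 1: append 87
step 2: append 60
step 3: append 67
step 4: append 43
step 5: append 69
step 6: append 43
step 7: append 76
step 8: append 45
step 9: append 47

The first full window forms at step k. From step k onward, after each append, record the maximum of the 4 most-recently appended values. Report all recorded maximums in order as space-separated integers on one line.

Answer: 87 69 69 76 76 76

Derivation:
step 1: append 87 -> window=[87] (not full yet)
step 2: append 60 -> window=[87, 60] (not full yet)
step 3: append 67 -> window=[87, 60, 67] (not full yet)
step 4: append 43 -> window=[87, 60, 67, 43] -> max=87
step 5: append 69 -> window=[60, 67, 43, 69] -> max=69
step 6: append 43 -> window=[67, 43, 69, 43] -> max=69
step 7: append 76 -> window=[43, 69, 43, 76] -> max=76
step 8: append 45 -> window=[69, 43, 76, 45] -> max=76
step 9: append 47 -> window=[43, 76, 45, 47] -> max=76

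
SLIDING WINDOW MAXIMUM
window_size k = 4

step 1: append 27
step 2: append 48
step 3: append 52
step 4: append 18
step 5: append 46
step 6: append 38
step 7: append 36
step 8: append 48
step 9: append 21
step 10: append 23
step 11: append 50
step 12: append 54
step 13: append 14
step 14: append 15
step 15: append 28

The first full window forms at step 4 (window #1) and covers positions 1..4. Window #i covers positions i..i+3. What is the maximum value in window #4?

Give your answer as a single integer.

Answer: 46

Derivation:
step 1: append 27 -> window=[27] (not full yet)
step 2: append 48 -> window=[27, 48] (not full yet)
step 3: append 52 -> window=[27, 48, 52] (not full yet)
step 4: append 18 -> window=[27, 48, 52, 18] -> max=52
step 5: append 46 -> window=[48, 52, 18, 46] -> max=52
step 6: append 38 -> window=[52, 18, 46, 38] -> max=52
step 7: append 36 -> window=[18, 46, 38, 36] -> max=46
Window #4 max = 46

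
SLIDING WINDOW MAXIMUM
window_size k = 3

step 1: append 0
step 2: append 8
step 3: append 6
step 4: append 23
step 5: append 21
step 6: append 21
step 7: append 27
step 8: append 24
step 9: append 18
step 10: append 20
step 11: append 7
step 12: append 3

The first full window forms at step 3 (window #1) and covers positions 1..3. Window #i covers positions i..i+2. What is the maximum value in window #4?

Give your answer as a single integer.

step 1: append 0 -> window=[0] (not full yet)
step 2: append 8 -> window=[0, 8] (not full yet)
step 3: append 6 -> window=[0, 8, 6] -> max=8
step 4: append 23 -> window=[8, 6, 23] -> max=23
step 5: append 21 -> window=[6, 23, 21] -> max=23
step 6: append 21 -> window=[23, 21, 21] -> max=23
Window #4 max = 23

Answer: 23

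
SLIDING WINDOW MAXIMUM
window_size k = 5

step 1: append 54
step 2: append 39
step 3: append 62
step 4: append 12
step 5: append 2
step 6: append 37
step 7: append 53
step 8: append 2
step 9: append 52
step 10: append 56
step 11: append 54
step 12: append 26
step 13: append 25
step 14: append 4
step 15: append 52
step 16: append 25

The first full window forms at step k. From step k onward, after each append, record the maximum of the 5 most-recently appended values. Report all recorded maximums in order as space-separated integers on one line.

Answer: 62 62 62 53 53 56 56 56 56 56 54 52

Derivation:
step 1: append 54 -> window=[54] (not full yet)
step 2: append 39 -> window=[54, 39] (not full yet)
step 3: append 62 -> window=[54, 39, 62] (not full yet)
step 4: append 12 -> window=[54, 39, 62, 12] (not full yet)
step 5: append 2 -> window=[54, 39, 62, 12, 2] -> max=62
step 6: append 37 -> window=[39, 62, 12, 2, 37] -> max=62
step 7: append 53 -> window=[62, 12, 2, 37, 53] -> max=62
step 8: append 2 -> window=[12, 2, 37, 53, 2] -> max=53
step 9: append 52 -> window=[2, 37, 53, 2, 52] -> max=53
step 10: append 56 -> window=[37, 53, 2, 52, 56] -> max=56
step 11: append 54 -> window=[53, 2, 52, 56, 54] -> max=56
step 12: append 26 -> window=[2, 52, 56, 54, 26] -> max=56
step 13: append 25 -> window=[52, 56, 54, 26, 25] -> max=56
step 14: append 4 -> window=[56, 54, 26, 25, 4] -> max=56
step 15: append 52 -> window=[54, 26, 25, 4, 52] -> max=54
step 16: append 25 -> window=[26, 25, 4, 52, 25] -> max=52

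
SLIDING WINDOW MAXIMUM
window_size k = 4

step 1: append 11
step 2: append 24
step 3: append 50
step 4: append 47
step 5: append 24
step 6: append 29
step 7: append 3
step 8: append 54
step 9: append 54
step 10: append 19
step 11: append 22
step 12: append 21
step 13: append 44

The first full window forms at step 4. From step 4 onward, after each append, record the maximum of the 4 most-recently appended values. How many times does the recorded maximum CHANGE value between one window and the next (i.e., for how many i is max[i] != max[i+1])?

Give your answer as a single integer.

step 1: append 11 -> window=[11] (not full yet)
step 2: append 24 -> window=[11, 24] (not full yet)
step 3: append 50 -> window=[11, 24, 50] (not full yet)
step 4: append 47 -> window=[11, 24, 50, 47] -> max=50
step 5: append 24 -> window=[24, 50, 47, 24] -> max=50
step 6: append 29 -> window=[50, 47, 24, 29] -> max=50
step 7: append 3 -> window=[47, 24, 29, 3] -> max=47
step 8: append 54 -> window=[24, 29, 3, 54] -> max=54
step 9: append 54 -> window=[29, 3, 54, 54] -> max=54
step 10: append 19 -> window=[3, 54, 54, 19] -> max=54
step 11: append 22 -> window=[54, 54, 19, 22] -> max=54
step 12: append 21 -> window=[54, 19, 22, 21] -> max=54
step 13: append 44 -> window=[19, 22, 21, 44] -> max=44
Recorded maximums: 50 50 50 47 54 54 54 54 54 44
Changes between consecutive maximums: 3

Answer: 3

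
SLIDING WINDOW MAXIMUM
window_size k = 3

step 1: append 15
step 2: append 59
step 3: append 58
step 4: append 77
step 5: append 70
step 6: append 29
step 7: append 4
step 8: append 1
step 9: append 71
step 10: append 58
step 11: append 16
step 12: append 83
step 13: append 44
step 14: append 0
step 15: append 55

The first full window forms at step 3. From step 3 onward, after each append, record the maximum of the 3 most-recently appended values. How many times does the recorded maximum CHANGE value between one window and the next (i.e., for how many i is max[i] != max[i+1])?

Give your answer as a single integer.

Answer: 6

Derivation:
step 1: append 15 -> window=[15] (not full yet)
step 2: append 59 -> window=[15, 59] (not full yet)
step 3: append 58 -> window=[15, 59, 58] -> max=59
step 4: append 77 -> window=[59, 58, 77] -> max=77
step 5: append 70 -> window=[58, 77, 70] -> max=77
step 6: append 29 -> window=[77, 70, 29] -> max=77
step 7: append 4 -> window=[70, 29, 4] -> max=70
step 8: append 1 -> window=[29, 4, 1] -> max=29
step 9: append 71 -> window=[4, 1, 71] -> max=71
step 10: append 58 -> window=[1, 71, 58] -> max=71
step 11: append 16 -> window=[71, 58, 16] -> max=71
step 12: append 83 -> window=[58, 16, 83] -> max=83
step 13: append 44 -> window=[16, 83, 44] -> max=83
step 14: append 0 -> window=[83, 44, 0] -> max=83
step 15: append 55 -> window=[44, 0, 55] -> max=55
Recorded maximums: 59 77 77 77 70 29 71 71 71 83 83 83 55
Changes between consecutive maximums: 6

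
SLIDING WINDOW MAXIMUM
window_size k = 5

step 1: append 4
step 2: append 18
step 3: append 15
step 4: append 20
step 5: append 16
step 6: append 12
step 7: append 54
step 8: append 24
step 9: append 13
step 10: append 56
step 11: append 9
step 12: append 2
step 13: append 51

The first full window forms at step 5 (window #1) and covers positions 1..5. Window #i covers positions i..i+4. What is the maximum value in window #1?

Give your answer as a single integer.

step 1: append 4 -> window=[4] (not full yet)
step 2: append 18 -> window=[4, 18] (not full yet)
step 3: append 15 -> window=[4, 18, 15] (not full yet)
step 4: append 20 -> window=[4, 18, 15, 20] (not full yet)
step 5: append 16 -> window=[4, 18, 15, 20, 16] -> max=20
Window #1 max = 20

Answer: 20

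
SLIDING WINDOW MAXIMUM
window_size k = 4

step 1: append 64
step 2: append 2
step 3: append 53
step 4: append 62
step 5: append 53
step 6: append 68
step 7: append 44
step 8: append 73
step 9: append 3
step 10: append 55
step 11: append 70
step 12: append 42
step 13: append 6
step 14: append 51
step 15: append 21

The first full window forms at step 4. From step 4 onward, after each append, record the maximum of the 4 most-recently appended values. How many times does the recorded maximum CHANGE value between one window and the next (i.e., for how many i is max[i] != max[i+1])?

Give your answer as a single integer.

step 1: append 64 -> window=[64] (not full yet)
step 2: append 2 -> window=[64, 2] (not full yet)
step 3: append 53 -> window=[64, 2, 53] (not full yet)
step 4: append 62 -> window=[64, 2, 53, 62] -> max=64
step 5: append 53 -> window=[2, 53, 62, 53] -> max=62
step 6: append 68 -> window=[53, 62, 53, 68] -> max=68
step 7: append 44 -> window=[62, 53, 68, 44] -> max=68
step 8: append 73 -> window=[53, 68, 44, 73] -> max=73
step 9: append 3 -> window=[68, 44, 73, 3] -> max=73
step 10: append 55 -> window=[44, 73, 3, 55] -> max=73
step 11: append 70 -> window=[73, 3, 55, 70] -> max=73
step 12: append 42 -> window=[3, 55, 70, 42] -> max=70
step 13: append 6 -> window=[55, 70, 42, 6] -> max=70
step 14: append 51 -> window=[70, 42, 6, 51] -> max=70
step 15: append 21 -> window=[42, 6, 51, 21] -> max=51
Recorded maximums: 64 62 68 68 73 73 73 73 70 70 70 51
Changes between consecutive maximums: 5

Answer: 5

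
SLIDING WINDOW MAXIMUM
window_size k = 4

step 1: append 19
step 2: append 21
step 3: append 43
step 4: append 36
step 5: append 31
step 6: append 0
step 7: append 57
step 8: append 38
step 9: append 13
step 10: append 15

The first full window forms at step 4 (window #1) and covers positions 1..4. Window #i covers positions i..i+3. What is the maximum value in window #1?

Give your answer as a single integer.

Answer: 43

Derivation:
step 1: append 19 -> window=[19] (not full yet)
step 2: append 21 -> window=[19, 21] (not full yet)
step 3: append 43 -> window=[19, 21, 43] (not full yet)
step 4: append 36 -> window=[19, 21, 43, 36] -> max=43
Window #1 max = 43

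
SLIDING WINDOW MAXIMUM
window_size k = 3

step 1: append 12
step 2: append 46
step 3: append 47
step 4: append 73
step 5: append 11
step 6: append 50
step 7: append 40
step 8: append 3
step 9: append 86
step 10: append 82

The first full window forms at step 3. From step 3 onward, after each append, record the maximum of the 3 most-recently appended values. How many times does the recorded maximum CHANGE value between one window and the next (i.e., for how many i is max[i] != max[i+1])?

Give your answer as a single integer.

step 1: append 12 -> window=[12] (not full yet)
step 2: append 46 -> window=[12, 46] (not full yet)
step 3: append 47 -> window=[12, 46, 47] -> max=47
step 4: append 73 -> window=[46, 47, 73] -> max=73
step 5: append 11 -> window=[47, 73, 11] -> max=73
step 6: append 50 -> window=[73, 11, 50] -> max=73
step 7: append 40 -> window=[11, 50, 40] -> max=50
step 8: append 3 -> window=[50, 40, 3] -> max=50
step 9: append 86 -> window=[40, 3, 86] -> max=86
step 10: append 82 -> window=[3, 86, 82] -> max=86
Recorded maximums: 47 73 73 73 50 50 86 86
Changes between consecutive maximums: 3

Answer: 3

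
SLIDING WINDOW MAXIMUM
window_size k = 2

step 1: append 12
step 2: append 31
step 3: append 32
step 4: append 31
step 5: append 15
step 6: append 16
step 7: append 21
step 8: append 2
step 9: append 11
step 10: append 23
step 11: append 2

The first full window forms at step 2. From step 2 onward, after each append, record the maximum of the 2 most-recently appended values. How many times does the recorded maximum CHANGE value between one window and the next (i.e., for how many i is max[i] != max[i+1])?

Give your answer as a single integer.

Answer: 6

Derivation:
step 1: append 12 -> window=[12] (not full yet)
step 2: append 31 -> window=[12, 31] -> max=31
step 3: append 32 -> window=[31, 32] -> max=32
step 4: append 31 -> window=[32, 31] -> max=32
step 5: append 15 -> window=[31, 15] -> max=31
step 6: append 16 -> window=[15, 16] -> max=16
step 7: append 21 -> window=[16, 21] -> max=21
step 8: append 2 -> window=[21, 2] -> max=21
step 9: append 11 -> window=[2, 11] -> max=11
step 10: append 23 -> window=[11, 23] -> max=23
step 11: append 2 -> window=[23, 2] -> max=23
Recorded maximums: 31 32 32 31 16 21 21 11 23 23
Changes between consecutive maximums: 6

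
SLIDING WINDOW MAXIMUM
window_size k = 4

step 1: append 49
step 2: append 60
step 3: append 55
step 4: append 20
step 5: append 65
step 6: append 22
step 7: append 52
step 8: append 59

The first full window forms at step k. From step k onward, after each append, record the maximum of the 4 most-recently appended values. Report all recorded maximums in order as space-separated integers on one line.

step 1: append 49 -> window=[49] (not full yet)
step 2: append 60 -> window=[49, 60] (not full yet)
step 3: append 55 -> window=[49, 60, 55] (not full yet)
step 4: append 20 -> window=[49, 60, 55, 20] -> max=60
step 5: append 65 -> window=[60, 55, 20, 65] -> max=65
step 6: append 22 -> window=[55, 20, 65, 22] -> max=65
step 7: append 52 -> window=[20, 65, 22, 52] -> max=65
step 8: append 59 -> window=[65, 22, 52, 59] -> max=65

Answer: 60 65 65 65 65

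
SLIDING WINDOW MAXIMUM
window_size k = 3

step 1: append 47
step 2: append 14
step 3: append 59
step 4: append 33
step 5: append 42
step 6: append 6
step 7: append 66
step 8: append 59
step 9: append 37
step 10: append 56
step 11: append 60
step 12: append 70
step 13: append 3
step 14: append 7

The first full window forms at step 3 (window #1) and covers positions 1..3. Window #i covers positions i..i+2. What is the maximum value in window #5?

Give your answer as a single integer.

Answer: 66

Derivation:
step 1: append 47 -> window=[47] (not full yet)
step 2: append 14 -> window=[47, 14] (not full yet)
step 3: append 59 -> window=[47, 14, 59] -> max=59
step 4: append 33 -> window=[14, 59, 33] -> max=59
step 5: append 42 -> window=[59, 33, 42] -> max=59
step 6: append 6 -> window=[33, 42, 6] -> max=42
step 7: append 66 -> window=[42, 6, 66] -> max=66
Window #5 max = 66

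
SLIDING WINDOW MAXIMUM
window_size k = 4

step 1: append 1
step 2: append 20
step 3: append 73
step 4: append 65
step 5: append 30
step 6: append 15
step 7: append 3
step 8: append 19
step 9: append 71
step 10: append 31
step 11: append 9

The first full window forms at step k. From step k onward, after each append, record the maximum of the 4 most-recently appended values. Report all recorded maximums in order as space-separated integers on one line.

Answer: 73 73 73 65 30 71 71 71

Derivation:
step 1: append 1 -> window=[1] (not full yet)
step 2: append 20 -> window=[1, 20] (not full yet)
step 3: append 73 -> window=[1, 20, 73] (not full yet)
step 4: append 65 -> window=[1, 20, 73, 65] -> max=73
step 5: append 30 -> window=[20, 73, 65, 30] -> max=73
step 6: append 15 -> window=[73, 65, 30, 15] -> max=73
step 7: append 3 -> window=[65, 30, 15, 3] -> max=65
step 8: append 19 -> window=[30, 15, 3, 19] -> max=30
step 9: append 71 -> window=[15, 3, 19, 71] -> max=71
step 10: append 31 -> window=[3, 19, 71, 31] -> max=71
step 11: append 9 -> window=[19, 71, 31, 9] -> max=71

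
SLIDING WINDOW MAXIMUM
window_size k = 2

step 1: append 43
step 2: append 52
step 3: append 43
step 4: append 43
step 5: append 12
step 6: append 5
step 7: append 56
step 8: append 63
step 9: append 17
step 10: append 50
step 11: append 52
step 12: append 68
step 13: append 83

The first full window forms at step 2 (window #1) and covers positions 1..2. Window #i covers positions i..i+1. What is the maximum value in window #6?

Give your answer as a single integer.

Answer: 56

Derivation:
step 1: append 43 -> window=[43] (not full yet)
step 2: append 52 -> window=[43, 52] -> max=52
step 3: append 43 -> window=[52, 43] -> max=52
step 4: append 43 -> window=[43, 43] -> max=43
step 5: append 12 -> window=[43, 12] -> max=43
step 6: append 5 -> window=[12, 5] -> max=12
step 7: append 56 -> window=[5, 56] -> max=56
Window #6 max = 56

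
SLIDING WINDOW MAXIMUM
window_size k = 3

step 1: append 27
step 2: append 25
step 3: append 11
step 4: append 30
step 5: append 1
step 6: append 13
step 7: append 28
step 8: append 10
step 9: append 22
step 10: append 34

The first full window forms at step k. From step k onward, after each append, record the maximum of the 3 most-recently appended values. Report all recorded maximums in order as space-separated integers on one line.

Answer: 27 30 30 30 28 28 28 34

Derivation:
step 1: append 27 -> window=[27] (not full yet)
step 2: append 25 -> window=[27, 25] (not full yet)
step 3: append 11 -> window=[27, 25, 11] -> max=27
step 4: append 30 -> window=[25, 11, 30] -> max=30
step 5: append 1 -> window=[11, 30, 1] -> max=30
step 6: append 13 -> window=[30, 1, 13] -> max=30
step 7: append 28 -> window=[1, 13, 28] -> max=28
step 8: append 10 -> window=[13, 28, 10] -> max=28
step 9: append 22 -> window=[28, 10, 22] -> max=28
step 10: append 34 -> window=[10, 22, 34] -> max=34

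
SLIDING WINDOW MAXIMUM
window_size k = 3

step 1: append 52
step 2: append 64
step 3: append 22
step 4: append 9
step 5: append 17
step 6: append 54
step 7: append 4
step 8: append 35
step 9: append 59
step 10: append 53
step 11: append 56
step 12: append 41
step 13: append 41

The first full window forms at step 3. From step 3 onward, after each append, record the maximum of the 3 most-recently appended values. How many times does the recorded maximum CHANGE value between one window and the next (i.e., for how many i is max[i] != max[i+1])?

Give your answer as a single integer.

Answer: 4

Derivation:
step 1: append 52 -> window=[52] (not full yet)
step 2: append 64 -> window=[52, 64] (not full yet)
step 3: append 22 -> window=[52, 64, 22] -> max=64
step 4: append 9 -> window=[64, 22, 9] -> max=64
step 5: append 17 -> window=[22, 9, 17] -> max=22
step 6: append 54 -> window=[9, 17, 54] -> max=54
step 7: append 4 -> window=[17, 54, 4] -> max=54
step 8: append 35 -> window=[54, 4, 35] -> max=54
step 9: append 59 -> window=[4, 35, 59] -> max=59
step 10: append 53 -> window=[35, 59, 53] -> max=59
step 11: append 56 -> window=[59, 53, 56] -> max=59
step 12: append 41 -> window=[53, 56, 41] -> max=56
step 13: append 41 -> window=[56, 41, 41] -> max=56
Recorded maximums: 64 64 22 54 54 54 59 59 59 56 56
Changes between consecutive maximums: 4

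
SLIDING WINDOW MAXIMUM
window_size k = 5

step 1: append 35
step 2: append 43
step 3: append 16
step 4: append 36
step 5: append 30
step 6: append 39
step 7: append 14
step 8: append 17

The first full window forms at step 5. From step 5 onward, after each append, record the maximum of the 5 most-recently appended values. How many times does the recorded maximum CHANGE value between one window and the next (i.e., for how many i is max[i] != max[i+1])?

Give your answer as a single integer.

step 1: append 35 -> window=[35] (not full yet)
step 2: append 43 -> window=[35, 43] (not full yet)
step 3: append 16 -> window=[35, 43, 16] (not full yet)
step 4: append 36 -> window=[35, 43, 16, 36] (not full yet)
step 5: append 30 -> window=[35, 43, 16, 36, 30] -> max=43
step 6: append 39 -> window=[43, 16, 36, 30, 39] -> max=43
step 7: append 14 -> window=[16, 36, 30, 39, 14] -> max=39
step 8: append 17 -> window=[36, 30, 39, 14, 17] -> max=39
Recorded maximums: 43 43 39 39
Changes between consecutive maximums: 1

Answer: 1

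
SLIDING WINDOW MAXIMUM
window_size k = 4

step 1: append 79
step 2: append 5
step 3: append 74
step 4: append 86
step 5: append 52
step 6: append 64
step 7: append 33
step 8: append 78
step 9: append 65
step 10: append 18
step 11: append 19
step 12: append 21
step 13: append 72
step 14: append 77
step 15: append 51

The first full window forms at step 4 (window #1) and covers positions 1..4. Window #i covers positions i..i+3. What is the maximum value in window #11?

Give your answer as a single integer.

Answer: 77

Derivation:
step 1: append 79 -> window=[79] (not full yet)
step 2: append 5 -> window=[79, 5] (not full yet)
step 3: append 74 -> window=[79, 5, 74] (not full yet)
step 4: append 86 -> window=[79, 5, 74, 86] -> max=86
step 5: append 52 -> window=[5, 74, 86, 52] -> max=86
step 6: append 64 -> window=[74, 86, 52, 64] -> max=86
step 7: append 33 -> window=[86, 52, 64, 33] -> max=86
step 8: append 78 -> window=[52, 64, 33, 78] -> max=78
step 9: append 65 -> window=[64, 33, 78, 65] -> max=78
step 10: append 18 -> window=[33, 78, 65, 18] -> max=78
step 11: append 19 -> window=[78, 65, 18, 19] -> max=78
step 12: append 21 -> window=[65, 18, 19, 21] -> max=65
step 13: append 72 -> window=[18, 19, 21, 72] -> max=72
step 14: append 77 -> window=[19, 21, 72, 77] -> max=77
Window #11 max = 77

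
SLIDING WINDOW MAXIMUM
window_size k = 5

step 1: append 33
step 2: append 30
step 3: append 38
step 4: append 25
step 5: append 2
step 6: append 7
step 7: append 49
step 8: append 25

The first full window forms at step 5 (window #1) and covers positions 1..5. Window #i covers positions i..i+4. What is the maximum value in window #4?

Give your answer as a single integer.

Answer: 49

Derivation:
step 1: append 33 -> window=[33] (not full yet)
step 2: append 30 -> window=[33, 30] (not full yet)
step 3: append 38 -> window=[33, 30, 38] (not full yet)
step 4: append 25 -> window=[33, 30, 38, 25] (not full yet)
step 5: append 2 -> window=[33, 30, 38, 25, 2] -> max=38
step 6: append 7 -> window=[30, 38, 25, 2, 7] -> max=38
step 7: append 49 -> window=[38, 25, 2, 7, 49] -> max=49
step 8: append 25 -> window=[25, 2, 7, 49, 25] -> max=49
Window #4 max = 49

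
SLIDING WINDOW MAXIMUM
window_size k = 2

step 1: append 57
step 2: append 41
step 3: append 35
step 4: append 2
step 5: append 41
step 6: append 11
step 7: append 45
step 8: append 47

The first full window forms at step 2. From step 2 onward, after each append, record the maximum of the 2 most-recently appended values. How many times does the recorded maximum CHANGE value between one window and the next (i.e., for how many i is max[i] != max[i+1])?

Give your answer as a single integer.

step 1: append 57 -> window=[57] (not full yet)
step 2: append 41 -> window=[57, 41] -> max=57
step 3: append 35 -> window=[41, 35] -> max=41
step 4: append 2 -> window=[35, 2] -> max=35
step 5: append 41 -> window=[2, 41] -> max=41
step 6: append 11 -> window=[41, 11] -> max=41
step 7: append 45 -> window=[11, 45] -> max=45
step 8: append 47 -> window=[45, 47] -> max=47
Recorded maximums: 57 41 35 41 41 45 47
Changes between consecutive maximums: 5

Answer: 5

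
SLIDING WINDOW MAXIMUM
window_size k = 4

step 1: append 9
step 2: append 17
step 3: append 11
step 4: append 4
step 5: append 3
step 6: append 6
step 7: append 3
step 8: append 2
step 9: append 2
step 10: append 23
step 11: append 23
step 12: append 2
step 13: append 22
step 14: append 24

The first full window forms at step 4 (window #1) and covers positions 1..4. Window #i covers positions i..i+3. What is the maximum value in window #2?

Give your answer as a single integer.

step 1: append 9 -> window=[9] (not full yet)
step 2: append 17 -> window=[9, 17] (not full yet)
step 3: append 11 -> window=[9, 17, 11] (not full yet)
step 4: append 4 -> window=[9, 17, 11, 4] -> max=17
step 5: append 3 -> window=[17, 11, 4, 3] -> max=17
Window #2 max = 17

Answer: 17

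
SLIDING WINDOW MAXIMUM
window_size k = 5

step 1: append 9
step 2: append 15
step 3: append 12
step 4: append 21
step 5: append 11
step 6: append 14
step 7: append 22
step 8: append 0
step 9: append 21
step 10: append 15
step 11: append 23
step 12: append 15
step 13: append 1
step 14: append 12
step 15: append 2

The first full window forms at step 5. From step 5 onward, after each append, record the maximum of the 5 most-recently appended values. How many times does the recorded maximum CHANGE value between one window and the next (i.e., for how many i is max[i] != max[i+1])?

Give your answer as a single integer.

Answer: 2

Derivation:
step 1: append 9 -> window=[9] (not full yet)
step 2: append 15 -> window=[9, 15] (not full yet)
step 3: append 12 -> window=[9, 15, 12] (not full yet)
step 4: append 21 -> window=[9, 15, 12, 21] (not full yet)
step 5: append 11 -> window=[9, 15, 12, 21, 11] -> max=21
step 6: append 14 -> window=[15, 12, 21, 11, 14] -> max=21
step 7: append 22 -> window=[12, 21, 11, 14, 22] -> max=22
step 8: append 0 -> window=[21, 11, 14, 22, 0] -> max=22
step 9: append 21 -> window=[11, 14, 22, 0, 21] -> max=22
step 10: append 15 -> window=[14, 22, 0, 21, 15] -> max=22
step 11: append 23 -> window=[22, 0, 21, 15, 23] -> max=23
step 12: append 15 -> window=[0, 21, 15, 23, 15] -> max=23
step 13: append 1 -> window=[21, 15, 23, 15, 1] -> max=23
step 14: append 12 -> window=[15, 23, 15, 1, 12] -> max=23
step 15: append 2 -> window=[23, 15, 1, 12, 2] -> max=23
Recorded maximums: 21 21 22 22 22 22 23 23 23 23 23
Changes between consecutive maximums: 2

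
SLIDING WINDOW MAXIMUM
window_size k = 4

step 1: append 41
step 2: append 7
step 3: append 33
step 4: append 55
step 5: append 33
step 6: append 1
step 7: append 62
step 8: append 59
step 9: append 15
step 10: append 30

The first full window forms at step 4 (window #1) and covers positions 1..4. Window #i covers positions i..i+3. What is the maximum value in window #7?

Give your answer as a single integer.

Answer: 62

Derivation:
step 1: append 41 -> window=[41] (not full yet)
step 2: append 7 -> window=[41, 7] (not full yet)
step 3: append 33 -> window=[41, 7, 33] (not full yet)
step 4: append 55 -> window=[41, 7, 33, 55] -> max=55
step 5: append 33 -> window=[7, 33, 55, 33] -> max=55
step 6: append 1 -> window=[33, 55, 33, 1] -> max=55
step 7: append 62 -> window=[55, 33, 1, 62] -> max=62
step 8: append 59 -> window=[33, 1, 62, 59] -> max=62
step 9: append 15 -> window=[1, 62, 59, 15] -> max=62
step 10: append 30 -> window=[62, 59, 15, 30] -> max=62
Window #7 max = 62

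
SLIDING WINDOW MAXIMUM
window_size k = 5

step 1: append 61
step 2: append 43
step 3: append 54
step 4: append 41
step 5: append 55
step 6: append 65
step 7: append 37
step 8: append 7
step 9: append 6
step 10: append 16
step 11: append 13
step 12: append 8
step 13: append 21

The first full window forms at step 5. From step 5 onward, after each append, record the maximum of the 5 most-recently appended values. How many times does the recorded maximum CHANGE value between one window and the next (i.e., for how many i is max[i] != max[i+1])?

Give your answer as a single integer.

step 1: append 61 -> window=[61] (not full yet)
step 2: append 43 -> window=[61, 43] (not full yet)
step 3: append 54 -> window=[61, 43, 54] (not full yet)
step 4: append 41 -> window=[61, 43, 54, 41] (not full yet)
step 5: append 55 -> window=[61, 43, 54, 41, 55] -> max=61
step 6: append 65 -> window=[43, 54, 41, 55, 65] -> max=65
step 7: append 37 -> window=[54, 41, 55, 65, 37] -> max=65
step 8: append 7 -> window=[41, 55, 65, 37, 7] -> max=65
step 9: append 6 -> window=[55, 65, 37, 7, 6] -> max=65
step 10: append 16 -> window=[65, 37, 7, 6, 16] -> max=65
step 11: append 13 -> window=[37, 7, 6, 16, 13] -> max=37
step 12: append 8 -> window=[7, 6, 16, 13, 8] -> max=16
step 13: append 21 -> window=[6, 16, 13, 8, 21] -> max=21
Recorded maximums: 61 65 65 65 65 65 37 16 21
Changes between consecutive maximums: 4

Answer: 4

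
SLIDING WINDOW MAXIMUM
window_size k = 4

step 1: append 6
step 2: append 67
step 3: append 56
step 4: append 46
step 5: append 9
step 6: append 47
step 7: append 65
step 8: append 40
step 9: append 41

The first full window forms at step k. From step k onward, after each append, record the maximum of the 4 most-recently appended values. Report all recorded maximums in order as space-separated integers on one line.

step 1: append 6 -> window=[6] (not full yet)
step 2: append 67 -> window=[6, 67] (not full yet)
step 3: append 56 -> window=[6, 67, 56] (not full yet)
step 4: append 46 -> window=[6, 67, 56, 46] -> max=67
step 5: append 9 -> window=[67, 56, 46, 9] -> max=67
step 6: append 47 -> window=[56, 46, 9, 47] -> max=56
step 7: append 65 -> window=[46, 9, 47, 65] -> max=65
step 8: append 40 -> window=[9, 47, 65, 40] -> max=65
step 9: append 41 -> window=[47, 65, 40, 41] -> max=65

Answer: 67 67 56 65 65 65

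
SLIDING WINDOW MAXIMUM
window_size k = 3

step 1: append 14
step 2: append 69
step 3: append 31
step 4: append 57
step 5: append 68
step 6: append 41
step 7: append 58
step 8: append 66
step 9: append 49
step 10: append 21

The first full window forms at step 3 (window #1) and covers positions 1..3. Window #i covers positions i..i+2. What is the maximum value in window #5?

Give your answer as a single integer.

Answer: 68

Derivation:
step 1: append 14 -> window=[14] (not full yet)
step 2: append 69 -> window=[14, 69] (not full yet)
step 3: append 31 -> window=[14, 69, 31] -> max=69
step 4: append 57 -> window=[69, 31, 57] -> max=69
step 5: append 68 -> window=[31, 57, 68] -> max=68
step 6: append 41 -> window=[57, 68, 41] -> max=68
step 7: append 58 -> window=[68, 41, 58] -> max=68
Window #5 max = 68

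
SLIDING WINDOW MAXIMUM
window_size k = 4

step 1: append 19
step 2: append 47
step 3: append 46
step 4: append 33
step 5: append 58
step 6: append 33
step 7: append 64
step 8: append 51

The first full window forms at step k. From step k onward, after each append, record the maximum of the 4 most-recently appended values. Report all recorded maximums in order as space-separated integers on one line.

step 1: append 19 -> window=[19] (not full yet)
step 2: append 47 -> window=[19, 47] (not full yet)
step 3: append 46 -> window=[19, 47, 46] (not full yet)
step 4: append 33 -> window=[19, 47, 46, 33] -> max=47
step 5: append 58 -> window=[47, 46, 33, 58] -> max=58
step 6: append 33 -> window=[46, 33, 58, 33] -> max=58
step 7: append 64 -> window=[33, 58, 33, 64] -> max=64
step 8: append 51 -> window=[58, 33, 64, 51] -> max=64

Answer: 47 58 58 64 64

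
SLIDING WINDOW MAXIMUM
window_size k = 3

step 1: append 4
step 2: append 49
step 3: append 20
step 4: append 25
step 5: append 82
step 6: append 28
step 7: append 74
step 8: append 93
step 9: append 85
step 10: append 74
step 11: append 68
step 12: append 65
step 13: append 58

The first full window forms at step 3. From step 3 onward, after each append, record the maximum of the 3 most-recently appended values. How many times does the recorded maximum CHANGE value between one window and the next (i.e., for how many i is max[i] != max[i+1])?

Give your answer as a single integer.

Answer: 5

Derivation:
step 1: append 4 -> window=[4] (not full yet)
step 2: append 49 -> window=[4, 49] (not full yet)
step 3: append 20 -> window=[4, 49, 20] -> max=49
step 4: append 25 -> window=[49, 20, 25] -> max=49
step 5: append 82 -> window=[20, 25, 82] -> max=82
step 6: append 28 -> window=[25, 82, 28] -> max=82
step 7: append 74 -> window=[82, 28, 74] -> max=82
step 8: append 93 -> window=[28, 74, 93] -> max=93
step 9: append 85 -> window=[74, 93, 85] -> max=93
step 10: append 74 -> window=[93, 85, 74] -> max=93
step 11: append 68 -> window=[85, 74, 68] -> max=85
step 12: append 65 -> window=[74, 68, 65] -> max=74
step 13: append 58 -> window=[68, 65, 58] -> max=68
Recorded maximums: 49 49 82 82 82 93 93 93 85 74 68
Changes between consecutive maximums: 5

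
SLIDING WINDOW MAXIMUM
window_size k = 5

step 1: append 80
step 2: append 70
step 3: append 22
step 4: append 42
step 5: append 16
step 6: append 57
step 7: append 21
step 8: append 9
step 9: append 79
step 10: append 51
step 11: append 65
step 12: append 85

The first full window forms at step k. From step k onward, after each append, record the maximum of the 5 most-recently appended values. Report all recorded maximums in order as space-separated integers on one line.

step 1: append 80 -> window=[80] (not full yet)
step 2: append 70 -> window=[80, 70] (not full yet)
step 3: append 22 -> window=[80, 70, 22] (not full yet)
step 4: append 42 -> window=[80, 70, 22, 42] (not full yet)
step 5: append 16 -> window=[80, 70, 22, 42, 16] -> max=80
step 6: append 57 -> window=[70, 22, 42, 16, 57] -> max=70
step 7: append 21 -> window=[22, 42, 16, 57, 21] -> max=57
step 8: append 9 -> window=[42, 16, 57, 21, 9] -> max=57
step 9: append 79 -> window=[16, 57, 21, 9, 79] -> max=79
step 10: append 51 -> window=[57, 21, 9, 79, 51] -> max=79
step 11: append 65 -> window=[21, 9, 79, 51, 65] -> max=79
step 12: append 85 -> window=[9, 79, 51, 65, 85] -> max=85

Answer: 80 70 57 57 79 79 79 85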